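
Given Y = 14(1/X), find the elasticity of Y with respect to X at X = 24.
Elasticity = -1

Elasticity = (dY/dX) · (X/Y)

dY/dX = -14/X²
At X = 24: dY/dX = -7/288, Y = 7/12

Elasticity = (-7/288) · (24 / (7/12)) = -1

Interpretation: for a small percentage change in X, the percentage change in Y is approximately -1.00 times as large.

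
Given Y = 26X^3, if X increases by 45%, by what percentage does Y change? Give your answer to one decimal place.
204.9%

For Y = 26X^3:
If X → X(1 + 0.45)
Then Y → Y · (1 + 0.45)^3
     ≈ Y · 3.0486

Percentage change = ((1 + 0.45)^3 − 1) × 100% ≈ 204.9%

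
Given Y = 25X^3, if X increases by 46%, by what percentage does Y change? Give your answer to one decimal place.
211.2%

For Y = 25X^3:
If X → X(1 + 0.46)
Then Y → Y · (1 + 0.46)^3
     ≈ Y · 3.1121

Percentage change = ((1 + 0.46)^3 − 1) × 100% ≈ 211.2%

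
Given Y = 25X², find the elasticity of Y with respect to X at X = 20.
Elasticity = 2

Elasticity = (dY/dX) · (X/Y)

dY/dX = 50·X
At X = 20: dY/dX = 1000, Y = 10000

Elasticity = 1000 · (20 / 10000) = 2

Interpretation: for a small percentage change in X, the percentage change in Y is approximately 2.00 times as large.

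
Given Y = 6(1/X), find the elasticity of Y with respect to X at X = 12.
Elasticity = -1

Elasticity = (dY/dX) · (X/Y)

dY/dX = -6/X²
At X = 12: dY/dX = -1/24, Y = 1/2

Elasticity = (-1/24) · (12 / (1/2)) = -1

Interpretation: for a small percentage change in X, the percentage change in Y is approximately -1.00 times as large.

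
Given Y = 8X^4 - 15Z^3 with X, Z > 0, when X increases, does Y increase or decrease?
Y increases

Taking the partial derivative:
∂Y/∂X = 32X^3

∂Y/∂X = 32X^3 > 0 (assuming positive values)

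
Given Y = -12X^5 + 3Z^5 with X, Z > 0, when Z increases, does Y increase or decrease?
Y increases

Taking the partial derivative:
∂Y/∂Z = 15Z^4

∂Y/∂Z = 15Z^4 > 0 (assuming positive values)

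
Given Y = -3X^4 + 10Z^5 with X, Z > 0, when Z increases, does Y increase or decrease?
Y increases

Taking the partial derivative:
∂Y/∂Z = 50Z^4

∂Y/∂Z = 50Z^4 > 0 (assuming positive values)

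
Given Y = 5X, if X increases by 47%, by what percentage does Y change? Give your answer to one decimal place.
47.0%

For Y = 5X:
If X → X(1 + 0.47)
Then Y → Y · (1 + 0.47)^1
     = Y · 1.4700

Percentage change = ((1 + 0.47)^1 − 1) × 100% = 47.0%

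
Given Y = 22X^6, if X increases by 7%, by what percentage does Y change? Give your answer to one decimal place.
50.1%

For Y = 22X^6:
If X → X(1 + 0.07)
Then Y → Y · (1 + 0.07)^6
     ≈ Y · 1.5007

Percentage change = ((1 + 0.07)^6 − 1) × 100% ≈ 50.1%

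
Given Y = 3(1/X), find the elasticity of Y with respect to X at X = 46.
Elasticity = -1

Elasticity = (dY/dX) · (X/Y)

dY/dX = -3/X²
At X = 46: dY/dX = -3/2116, Y = 3/46

Elasticity = (-3/2116) · (46 / (3/46)) = -1

Interpretation: for a small percentage change in X, the percentage change in Y is approximately -1.00 times as large.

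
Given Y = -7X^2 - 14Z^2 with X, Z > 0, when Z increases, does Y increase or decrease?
Y decreases

Taking the partial derivative:
∂Y/∂Z = -28Z

∂Y/∂Z = -28Z < 0 (assuming positive values)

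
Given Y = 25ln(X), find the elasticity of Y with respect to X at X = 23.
Elasticity = 1/ln(23) ≈ 0.3189

Elasticity = (dY/dX) · (X/Y)

dY/dX = 25/X
At X = 23: dY/dX = 25/23, Y = 25·ln(23)

Elasticity = (25/23) · (23 / (25·ln(23))) = 1/ln(23) ≈ 0.3189

Interpretation: for a small percentage change in X, the percentage change in Y is approximately 0.32 times as large.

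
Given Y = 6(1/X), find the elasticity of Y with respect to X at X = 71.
Elasticity = -1

Elasticity = (dY/dX) · (X/Y)

dY/dX = -6/X²
At X = 71: dY/dX = -6/5041, Y = 6/71

Elasticity = (-6/5041) · (71 / (6/71)) = -1

Interpretation: for a small percentage change in X, the percentage change in Y is approximately -1.00 times as large.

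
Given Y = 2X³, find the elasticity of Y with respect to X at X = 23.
Elasticity = 3

Elasticity = (dY/dX) · (X/Y)

dY/dX = 6·X²
At X = 23: dY/dX = 3174, Y = 24334

Elasticity = 3174 · (23 / 24334) = 3

Interpretation: for a small percentage change in X, the percentage change in Y is approximately 3.00 times as large.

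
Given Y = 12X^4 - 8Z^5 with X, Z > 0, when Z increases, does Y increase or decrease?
Y decreases

Taking the partial derivative:
∂Y/∂Z = -40Z^4

∂Y/∂Z = -40Z^4 < 0 (assuming positive values)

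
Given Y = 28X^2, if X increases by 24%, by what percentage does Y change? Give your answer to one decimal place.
53.8%

For Y = 28X^2:
If X → X(1 + 0.24)
Then Y → Y · (1 + 0.24)^2
     = Y · 1.5376

Percentage change = ((1 + 0.24)^2 − 1) × 100% ≈ 53.8%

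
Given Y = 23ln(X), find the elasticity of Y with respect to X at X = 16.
Elasticity = 1/ln(16) ≈ 0.3607

Elasticity = (dY/dX) · (X/Y)

dY/dX = 23/X
At X = 16: dY/dX = 23/16, Y = 23·ln(16)

Elasticity = (23/16) · (16 / (23·ln(16))) = 1/ln(16) ≈ 0.3607

Interpretation: for a small percentage change in X, the percentage change in Y is approximately 0.36 times as large.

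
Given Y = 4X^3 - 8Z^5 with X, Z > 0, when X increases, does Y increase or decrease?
Y increases

Taking the partial derivative:
∂Y/∂X = 12X^2

∂Y/∂X = 12X^2 > 0 (assuming positive values)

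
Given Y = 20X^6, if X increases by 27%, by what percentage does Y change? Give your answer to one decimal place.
319.6%

For Y = 20X^6:
If X → X(1 + 0.27)
Then Y → Y · (1 + 0.27)^6
     ≈ Y · 4.1959

Percentage change = ((1 + 0.27)^6 − 1) × 100% ≈ 319.6%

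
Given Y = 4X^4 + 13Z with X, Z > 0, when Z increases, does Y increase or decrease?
Y increases

Taking the partial derivative:
∂Y/∂Z = 13

∂Y/∂Z = 13 > 0 (assuming positive values)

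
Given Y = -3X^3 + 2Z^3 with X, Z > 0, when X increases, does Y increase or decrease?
Y decreases

Taking the partial derivative:
∂Y/∂X = -9X^2

∂Y/∂X = -9X^2 < 0 (assuming positive values)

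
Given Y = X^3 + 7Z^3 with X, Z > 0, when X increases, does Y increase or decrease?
Y increases

Taking the partial derivative:
∂Y/∂X = 3X^2

∂Y/∂X = 3X^2 > 0 (assuming positive values)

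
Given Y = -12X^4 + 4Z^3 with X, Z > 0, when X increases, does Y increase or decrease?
Y decreases

Taking the partial derivative:
∂Y/∂X = -48X^3

∂Y/∂X = -48X^3 < 0 (assuming positive values)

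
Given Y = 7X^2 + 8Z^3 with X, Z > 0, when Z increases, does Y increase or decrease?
Y increases

Taking the partial derivative:
∂Y/∂Z = 24Z^2

∂Y/∂Z = 24Z^2 > 0 (assuming positive values)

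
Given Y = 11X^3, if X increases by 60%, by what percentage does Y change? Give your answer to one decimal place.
309.6%

For Y = 11X^3:
If X → X(1 + 0.6)
Then Y → Y · (1 + 0.6)^3
     = Y · 4.0960

Percentage change = ((1 + 0.6)^3 − 1) × 100% = 309.6%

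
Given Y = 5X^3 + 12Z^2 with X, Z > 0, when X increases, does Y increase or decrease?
Y increases

Taking the partial derivative:
∂Y/∂X = 15X^2

∂Y/∂X = 15X^2 > 0 (assuming positive values)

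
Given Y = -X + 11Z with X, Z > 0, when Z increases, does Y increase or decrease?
Y increases

Taking the partial derivative:
∂Y/∂Z = 11

∂Y/∂Z = 11 > 0 (assuming positive values)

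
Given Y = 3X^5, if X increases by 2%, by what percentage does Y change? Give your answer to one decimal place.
10.4%

For Y = 3X^5:
If X → X(1 + 0.02)
Then Y → Y · (1 + 0.02)^5
     ≈ Y · 1.1041

Percentage change = ((1 + 0.02)^5 − 1) × 100% ≈ 10.4%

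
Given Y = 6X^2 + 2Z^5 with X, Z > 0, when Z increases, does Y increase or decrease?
Y increases

Taking the partial derivative:
∂Y/∂Z = 10Z^4

∂Y/∂Z = 10Z^4 > 0 (assuming positive values)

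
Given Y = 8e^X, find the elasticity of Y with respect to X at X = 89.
Elasticity = 89

Elasticity = (dY/dX) · (X/Y)

dY/dX = 8·e^X
At X = 89: dY/dX = 8·e^89, Y = 8·e^89

Elasticity = (8·e^89) · (89 / (8·e^89)) = 89

Interpretation: for a small percentage change in X, the percentage change in Y is approximately 89.00 times as large.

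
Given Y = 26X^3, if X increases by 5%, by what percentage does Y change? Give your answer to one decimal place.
15.8%

For Y = 26X^3:
If X → X(1 + 0.05)
Then Y → Y · (1 + 0.05)^3
     ≈ Y · 1.1576

Percentage change = ((1 + 0.05)^3 − 1) × 100% ≈ 15.8%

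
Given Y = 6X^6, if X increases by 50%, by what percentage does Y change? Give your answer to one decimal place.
1039.1%

For Y = 6X^6:
If X → X(1 + 0.5)
Then Y → Y · (1 + 0.5)^6
     ≈ Y · 11.3906

Percentage change = ((1 + 0.5)^6 − 1) × 100% ≈ 1039.1%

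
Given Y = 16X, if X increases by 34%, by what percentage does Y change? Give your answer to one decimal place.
34.0%

For Y = 16X:
If X → X(1 + 0.34)
Then Y → Y · (1 + 0.34)^1
     = Y · 1.3400

Percentage change = ((1 + 0.34)^1 − 1) × 100% = 34.0%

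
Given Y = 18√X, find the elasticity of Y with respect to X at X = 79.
Elasticity = 1/2

Elasticity = (dY/dX) · (X/Y)

dY/dX = 9/√X
At X = 79: dY/dX = 9·√79/79, Y = 18·√79

Elasticity = (9·√79/79) · (79 / (18·√79)) = 1/2

Interpretation: for a small percentage change in X, the percentage change in Y is approximately 0.50 times as large.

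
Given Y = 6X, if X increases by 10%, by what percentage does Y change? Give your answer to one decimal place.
10.0%

For Y = 6X:
If X → X(1 + 0.1)
Then Y → Y · (1 + 0.1)^1
     = Y · 1.1000

Percentage change = ((1 + 0.1)^1 − 1) × 100% = 10.0%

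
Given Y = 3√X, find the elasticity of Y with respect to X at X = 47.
Elasticity = 1/2

Elasticity = (dY/dX) · (X/Y)

dY/dX = 3/(2·√X)
At X = 47: dY/dX = 3·√47/94, Y = 3·√47

Elasticity = (3·√47/94) · (47 / (3·√47)) = 1/2

Interpretation: for a small percentage change in X, the percentage change in Y is approximately 0.50 times as large.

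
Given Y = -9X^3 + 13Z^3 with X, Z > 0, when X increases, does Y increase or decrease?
Y decreases

Taking the partial derivative:
∂Y/∂X = -27X^2

∂Y/∂X = -27X^2 < 0 (assuming positive values)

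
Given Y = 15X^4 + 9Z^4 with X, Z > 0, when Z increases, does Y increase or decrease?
Y increases

Taking the partial derivative:
∂Y/∂Z = 36Z^3

∂Y/∂Z = 36Z^3 > 0 (assuming positive values)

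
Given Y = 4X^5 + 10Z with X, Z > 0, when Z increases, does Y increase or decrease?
Y increases

Taking the partial derivative:
∂Y/∂Z = 10

∂Y/∂Z = 10 > 0 (assuming positive values)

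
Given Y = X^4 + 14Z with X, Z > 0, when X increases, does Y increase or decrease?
Y increases

Taking the partial derivative:
∂Y/∂X = 4X^3

∂Y/∂X = 4X^3 > 0 (assuming positive values)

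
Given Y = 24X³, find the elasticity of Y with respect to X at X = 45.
Elasticity = 3

Elasticity = (dY/dX) · (X/Y)

dY/dX = 72·X²
At X = 45: dY/dX = 145800, Y = 2187000

Elasticity = 145800 · (45 / 2187000) = 3

Interpretation: for a small percentage change in X, the percentage change in Y is approximately 3.00 times as large.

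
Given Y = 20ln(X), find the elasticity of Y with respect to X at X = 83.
Elasticity = 1/ln(83) ≈ 0.2263

Elasticity = (dY/dX) · (X/Y)

dY/dX = 20/X
At X = 83: dY/dX = 20/83, Y = 20·ln(83)

Elasticity = (20/83) · (83 / (20·ln(83))) = 1/ln(83) ≈ 0.2263

Interpretation: for a small percentage change in X, the percentage change in Y is approximately 0.23 times as large.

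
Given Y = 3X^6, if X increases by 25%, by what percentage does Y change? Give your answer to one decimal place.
281.5%

For Y = 3X^6:
If X → X(1 + 0.25)
Then Y → Y · (1 + 0.25)^6
     ≈ Y · 3.8147

Percentage change = ((1 + 0.25)^6 − 1) × 100% ≈ 281.5%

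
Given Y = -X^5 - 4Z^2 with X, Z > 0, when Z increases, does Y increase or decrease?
Y decreases

Taking the partial derivative:
∂Y/∂Z = -8Z

∂Y/∂Z = -8Z < 0 (assuming positive values)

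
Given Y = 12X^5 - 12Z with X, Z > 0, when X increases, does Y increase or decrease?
Y increases

Taking the partial derivative:
∂Y/∂X = 60X^4

∂Y/∂X = 60X^4 > 0 (assuming positive values)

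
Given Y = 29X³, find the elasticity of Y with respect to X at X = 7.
Elasticity = 3

Elasticity = (dY/dX) · (X/Y)

dY/dX = 87·X²
At X = 7: dY/dX = 4263, Y = 9947

Elasticity = 4263 · (7 / 9947) = 3

Interpretation: for a small percentage change in X, the percentage change in Y is approximately 3.00 times as large.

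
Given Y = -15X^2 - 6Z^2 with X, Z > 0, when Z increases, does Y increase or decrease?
Y decreases

Taking the partial derivative:
∂Y/∂Z = -12Z

∂Y/∂Z = -12Z < 0 (assuming positive values)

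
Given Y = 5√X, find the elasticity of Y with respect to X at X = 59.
Elasticity = 1/2

Elasticity = (dY/dX) · (X/Y)

dY/dX = 5/(2·√X)
At X = 59: dY/dX = 5·√59/118, Y = 5·√59

Elasticity = (5·√59/118) · (59 / (5·√59)) = 1/2

Interpretation: for a small percentage change in X, the percentage change in Y is approximately 0.50 times as large.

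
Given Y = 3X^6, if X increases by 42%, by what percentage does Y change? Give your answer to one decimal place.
719.8%

For Y = 3X^6:
If X → X(1 + 0.42)
Then Y → Y · (1 + 0.42)^6
     ≈ Y · 8.1984

Percentage change = ((1 + 0.42)^6 − 1) × 100% ≈ 719.8%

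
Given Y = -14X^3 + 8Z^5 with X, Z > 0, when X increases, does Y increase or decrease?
Y decreases

Taking the partial derivative:
∂Y/∂X = -42X^2

∂Y/∂X = -42X^2 < 0 (assuming positive values)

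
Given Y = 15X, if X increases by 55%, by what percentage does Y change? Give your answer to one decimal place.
55.0%

For Y = 15X:
If X → X(1 + 0.55)
Then Y → Y · (1 + 0.55)^1
     = Y · 1.5500

Percentage change = ((1 + 0.55)^1 − 1) × 100% = 55.0%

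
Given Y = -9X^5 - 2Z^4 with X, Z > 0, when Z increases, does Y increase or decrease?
Y decreases

Taking the partial derivative:
∂Y/∂Z = -8Z^3

∂Y/∂Z = -8Z^3 < 0 (assuming positive values)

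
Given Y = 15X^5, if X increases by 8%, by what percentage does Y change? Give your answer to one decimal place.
46.9%

For Y = 15X^5:
If X → X(1 + 0.08)
Then Y → Y · (1 + 0.08)^5
     ≈ Y · 1.4693

Percentage change = ((1 + 0.08)^5 − 1) × 100% ≈ 46.9%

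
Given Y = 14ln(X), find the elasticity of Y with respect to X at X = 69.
Elasticity = 1/ln(69) ≈ 0.2362

Elasticity = (dY/dX) · (X/Y)

dY/dX = 14/X
At X = 69: dY/dX = 14/69, Y = 14·ln(69)

Elasticity = (14/69) · (69 / (14·ln(69))) = 1/ln(69) ≈ 0.2362

Interpretation: for a small percentage change in X, the percentage change in Y is approximately 0.24 times as large.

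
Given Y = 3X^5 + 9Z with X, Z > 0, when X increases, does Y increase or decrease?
Y increases

Taking the partial derivative:
∂Y/∂X = 15X^4

∂Y/∂X = 15X^4 > 0 (assuming positive values)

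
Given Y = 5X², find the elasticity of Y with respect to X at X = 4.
Elasticity = 2

Elasticity = (dY/dX) · (X/Y)

dY/dX = 10·X
At X = 4: dY/dX = 40, Y = 80

Elasticity = 40 · (4 / 80) = 2

Interpretation: for a small percentage change in X, the percentage change in Y is approximately 2.00 times as large.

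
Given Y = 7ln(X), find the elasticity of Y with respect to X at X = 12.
Elasticity = 1/ln(12) ≈ 0.4024

Elasticity = (dY/dX) · (X/Y)

dY/dX = 7/X
At X = 12: dY/dX = 7/12, Y = 7·ln(12)

Elasticity = (7/12) · (12 / (7·ln(12))) = 1/ln(12) ≈ 0.4024

Interpretation: for a small percentage change in X, the percentage change in Y is approximately 0.40 times as large.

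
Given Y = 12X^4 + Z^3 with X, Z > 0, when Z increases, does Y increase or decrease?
Y increases

Taking the partial derivative:
∂Y/∂Z = 3Z^2

∂Y/∂Z = 3Z^2 > 0 (assuming positive values)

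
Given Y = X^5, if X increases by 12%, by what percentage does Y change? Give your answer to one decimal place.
76.2%

For Y = X^5:
If X → X(1 + 0.12)
Then Y → Y · (1 + 0.12)^5
     ≈ Y · 1.7623

Percentage change = ((1 + 0.12)^5 − 1) × 100% ≈ 76.2%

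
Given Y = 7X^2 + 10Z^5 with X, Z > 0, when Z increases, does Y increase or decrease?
Y increases

Taking the partial derivative:
∂Y/∂Z = 50Z^4

∂Y/∂Z = 50Z^4 > 0 (assuming positive values)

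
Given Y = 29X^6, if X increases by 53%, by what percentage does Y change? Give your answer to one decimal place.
1182.8%

For Y = 29X^6:
If X → X(1 + 0.53)
Then Y → Y · (1 + 0.53)^6
     ≈ Y · 12.8277

Percentage change = ((1 + 0.53)^6 − 1) × 100% ≈ 1182.8%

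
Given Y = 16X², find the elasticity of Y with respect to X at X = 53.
Elasticity = 2

Elasticity = (dY/dX) · (X/Y)

dY/dX = 32·X
At X = 53: dY/dX = 1696, Y = 44944

Elasticity = 1696 · (53 / 44944) = 2

Interpretation: for a small percentage change in X, the percentage change in Y is approximately 2.00 times as large.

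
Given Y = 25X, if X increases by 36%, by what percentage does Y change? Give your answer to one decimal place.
36.0%

For Y = 25X:
If X → X(1 + 0.36)
Then Y → Y · (1 + 0.36)^1
     = Y · 1.3600

Percentage change = ((1 + 0.36)^1 − 1) × 100% = 36.0%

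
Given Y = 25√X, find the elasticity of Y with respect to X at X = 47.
Elasticity = 1/2

Elasticity = (dY/dX) · (X/Y)

dY/dX = 25/(2·√X)
At X = 47: dY/dX = 25·√47/94, Y = 25·√47

Elasticity = (25·√47/94) · (47 / (25·√47)) = 1/2

Interpretation: for a small percentage change in X, the percentage change in Y is approximately 0.50 times as large.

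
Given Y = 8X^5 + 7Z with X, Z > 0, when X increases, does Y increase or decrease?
Y increases

Taking the partial derivative:
∂Y/∂X = 40X^4

∂Y/∂X = 40X^4 > 0 (assuming positive values)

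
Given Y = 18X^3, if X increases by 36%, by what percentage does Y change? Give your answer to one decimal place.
151.5%

For Y = 18X^3:
If X → X(1 + 0.36)
Then Y → Y · (1 + 0.36)^3
     ≈ Y · 2.5155

Percentage change = ((1 + 0.36)^3 − 1) × 100% ≈ 151.5%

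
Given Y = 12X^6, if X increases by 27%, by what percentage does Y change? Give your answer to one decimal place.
319.6%

For Y = 12X^6:
If X → X(1 + 0.27)
Then Y → Y · (1 + 0.27)^6
     ≈ Y · 4.1959

Percentage change = ((1 + 0.27)^6 − 1) × 100% ≈ 319.6%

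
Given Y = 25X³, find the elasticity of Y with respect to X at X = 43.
Elasticity = 3

Elasticity = (dY/dX) · (X/Y)

dY/dX = 75·X²
At X = 43: dY/dX = 138675, Y = 1987675

Elasticity = 138675 · (43 / 1987675) = 3

Interpretation: for a small percentage change in X, the percentage change in Y is approximately 3.00 times as large.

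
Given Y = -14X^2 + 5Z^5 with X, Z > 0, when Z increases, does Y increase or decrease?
Y increases

Taking the partial derivative:
∂Y/∂Z = 25Z^4

∂Y/∂Z = 25Z^4 > 0 (assuming positive values)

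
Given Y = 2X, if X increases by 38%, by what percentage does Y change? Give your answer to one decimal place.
38.0%

For Y = 2X:
If X → X(1 + 0.38)
Then Y → Y · (1 + 0.38)^1
     = Y · 1.3800

Percentage change = ((1 + 0.38)^1 − 1) × 100% = 38.0%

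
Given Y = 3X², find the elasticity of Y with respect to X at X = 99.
Elasticity = 2

Elasticity = (dY/dX) · (X/Y)

dY/dX = 6·X
At X = 99: dY/dX = 594, Y = 29403

Elasticity = 594 · (99 / 29403) = 2

Interpretation: for a small percentage change in X, the percentage change in Y is approximately 2.00 times as large.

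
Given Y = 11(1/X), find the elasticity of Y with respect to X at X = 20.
Elasticity = -1

Elasticity = (dY/dX) · (X/Y)

dY/dX = -11/X²
At X = 20: dY/dX = -11/400, Y = 11/20

Elasticity = (-11/400) · (20 / (11/20)) = -1

Interpretation: for a small percentage change in X, the percentage change in Y is approximately -1.00 times as large.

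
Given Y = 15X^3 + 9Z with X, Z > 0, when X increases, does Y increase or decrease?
Y increases

Taking the partial derivative:
∂Y/∂X = 45X^2

∂Y/∂X = 45X^2 > 0 (assuming positive values)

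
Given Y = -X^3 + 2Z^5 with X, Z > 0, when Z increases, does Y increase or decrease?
Y increases

Taking the partial derivative:
∂Y/∂Z = 10Z^4

∂Y/∂Z = 10Z^4 > 0 (assuming positive values)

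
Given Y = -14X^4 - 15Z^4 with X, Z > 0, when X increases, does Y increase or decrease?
Y decreases

Taking the partial derivative:
∂Y/∂X = -56X^3

∂Y/∂X = -56X^3 < 0 (assuming positive values)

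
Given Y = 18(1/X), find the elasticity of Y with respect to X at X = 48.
Elasticity = -1

Elasticity = (dY/dX) · (X/Y)

dY/dX = -18/X²
At X = 48: dY/dX = -1/128, Y = 3/8

Elasticity = (-1/128) · (48 / (3/8)) = -1

Interpretation: for a small percentage change in X, the percentage change in Y is approximately -1.00 times as large.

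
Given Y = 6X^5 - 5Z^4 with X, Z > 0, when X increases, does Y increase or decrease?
Y increases

Taking the partial derivative:
∂Y/∂X = 30X^4

∂Y/∂X = 30X^4 > 0 (assuming positive values)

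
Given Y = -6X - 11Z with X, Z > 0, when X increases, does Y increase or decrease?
Y decreases

Taking the partial derivative:
∂Y/∂X = -6

∂Y/∂X = -6 < 0 (assuming positive values)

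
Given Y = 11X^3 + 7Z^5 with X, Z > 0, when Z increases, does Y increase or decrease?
Y increases

Taking the partial derivative:
∂Y/∂Z = 35Z^4

∂Y/∂Z = 35Z^4 > 0 (assuming positive values)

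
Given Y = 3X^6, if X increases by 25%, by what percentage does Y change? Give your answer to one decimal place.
281.5%

For Y = 3X^6:
If X → X(1 + 0.25)
Then Y → Y · (1 + 0.25)^6
     ≈ Y · 3.8147

Percentage change = ((1 + 0.25)^6 − 1) × 100% ≈ 281.5%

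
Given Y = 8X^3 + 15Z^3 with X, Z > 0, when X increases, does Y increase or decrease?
Y increases

Taking the partial derivative:
∂Y/∂X = 24X^2

∂Y/∂X = 24X^2 > 0 (assuming positive values)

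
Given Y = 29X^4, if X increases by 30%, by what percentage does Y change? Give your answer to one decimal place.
185.6%

For Y = 29X^4:
If X → X(1 + 0.3)
Then Y → Y · (1 + 0.3)^4
     = Y · 2.8561

Percentage change = ((1 + 0.3)^4 − 1) × 100% ≈ 185.6%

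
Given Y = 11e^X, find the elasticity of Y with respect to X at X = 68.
Elasticity = 68

Elasticity = (dY/dX) · (X/Y)

dY/dX = 11·e^X
At X = 68: dY/dX = 11·e^68, Y = 11·e^68

Elasticity = (11·e^68) · (68 / (11·e^68)) = 68

Interpretation: for a small percentage change in X, the percentage change in Y is approximately 68.00 times as large.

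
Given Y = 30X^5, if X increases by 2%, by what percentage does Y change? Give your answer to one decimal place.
10.4%

For Y = 30X^5:
If X → X(1 + 0.02)
Then Y → Y · (1 + 0.02)^5
     ≈ Y · 1.1041

Percentage change = ((1 + 0.02)^5 − 1) × 100% ≈ 10.4%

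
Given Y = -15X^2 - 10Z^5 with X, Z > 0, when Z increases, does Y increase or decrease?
Y decreases

Taking the partial derivative:
∂Y/∂Z = -50Z^4

∂Y/∂Z = -50Z^4 < 0 (assuming positive values)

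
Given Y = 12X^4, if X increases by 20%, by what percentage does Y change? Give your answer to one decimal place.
107.4%

For Y = 12X^4:
If X → X(1 + 0.2)
Then Y → Y · (1 + 0.2)^4
     = Y · 2.0736

Percentage change = ((1 + 0.2)^4 − 1) × 100% ≈ 107.4%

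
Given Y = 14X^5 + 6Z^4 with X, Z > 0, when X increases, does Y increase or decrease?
Y increases

Taking the partial derivative:
∂Y/∂X = 70X^4

∂Y/∂X = 70X^4 > 0 (assuming positive values)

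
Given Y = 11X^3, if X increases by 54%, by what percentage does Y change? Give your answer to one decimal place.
265.2%

For Y = 11X^3:
If X → X(1 + 0.54)
Then Y → Y · (1 + 0.54)^3
     ≈ Y · 3.6523

Percentage change = ((1 + 0.54)^3 − 1) × 100% ≈ 265.2%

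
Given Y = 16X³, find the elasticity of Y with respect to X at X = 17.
Elasticity = 3

Elasticity = (dY/dX) · (X/Y)

dY/dX = 48·X²
At X = 17: dY/dX = 13872, Y = 78608

Elasticity = 13872 · (17 / 78608) = 3

Interpretation: for a small percentage change in X, the percentage change in Y is approximately 3.00 times as large.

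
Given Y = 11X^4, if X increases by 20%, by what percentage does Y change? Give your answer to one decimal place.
107.4%

For Y = 11X^4:
If X → X(1 + 0.2)
Then Y → Y · (1 + 0.2)^4
     = Y · 2.0736

Percentage change = ((1 + 0.2)^4 − 1) × 100% ≈ 107.4%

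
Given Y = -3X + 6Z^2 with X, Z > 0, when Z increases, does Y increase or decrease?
Y increases

Taking the partial derivative:
∂Y/∂Z = 12Z

∂Y/∂Z = 12Z > 0 (assuming positive values)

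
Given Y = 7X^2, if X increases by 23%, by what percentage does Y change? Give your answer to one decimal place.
51.3%

For Y = 7X^2:
If X → X(1 + 0.23)
Then Y → Y · (1 + 0.23)^2
     = Y · 1.5129

Percentage change = ((1 + 0.23)^2 − 1) × 100% ≈ 51.3%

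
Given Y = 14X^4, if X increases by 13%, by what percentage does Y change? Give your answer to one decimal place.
63.0%

For Y = 14X^4:
If X → X(1 + 0.13)
Then Y → Y · (1 + 0.13)^4
     ≈ Y · 1.6305

Percentage change = ((1 + 0.13)^4 − 1) × 100% ≈ 63.0%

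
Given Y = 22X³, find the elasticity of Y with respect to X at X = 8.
Elasticity = 3

Elasticity = (dY/dX) · (X/Y)

dY/dX = 66·X²
At X = 8: dY/dX = 4224, Y = 11264

Elasticity = 4224 · (8 / 11264) = 3

Interpretation: for a small percentage change in X, the percentage change in Y is approximately 3.00 times as large.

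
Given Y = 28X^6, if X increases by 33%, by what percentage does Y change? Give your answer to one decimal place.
453.5%

For Y = 28X^6:
If X → X(1 + 0.33)
Then Y → Y · (1 + 0.33)^6
     ≈ Y · 5.5349

Percentage change = ((1 + 0.33)^6 − 1) × 100% ≈ 453.5%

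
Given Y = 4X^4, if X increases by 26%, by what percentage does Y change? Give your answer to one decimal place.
152.0%

For Y = 4X^4:
If X → X(1 + 0.26)
Then Y → Y · (1 + 0.26)^4
     ≈ Y · 2.5205

Percentage change = ((1 + 0.26)^4 − 1) × 100% ≈ 152.0%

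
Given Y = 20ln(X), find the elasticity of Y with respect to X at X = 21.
Elasticity = 1/ln(21) ≈ 0.3285

Elasticity = (dY/dX) · (X/Y)

dY/dX = 20/X
At X = 21: dY/dX = 20/21, Y = 20·ln(21)

Elasticity = (20/21) · (21 / (20·ln(21))) = 1/ln(21) ≈ 0.3285

Interpretation: for a small percentage change in X, the percentage change in Y is approximately 0.33 times as large.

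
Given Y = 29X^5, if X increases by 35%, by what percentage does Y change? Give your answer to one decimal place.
348.4%

For Y = 29X^5:
If X → X(1 + 0.35)
Then Y → Y · (1 + 0.35)^5
     ≈ Y · 4.4840

Percentage change = ((1 + 0.35)^5 − 1) × 100% ≈ 348.4%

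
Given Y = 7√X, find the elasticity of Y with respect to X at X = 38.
Elasticity = 1/2

Elasticity = (dY/dX) · (X/Y)

dY/dX = 7/(2·√X)
At X = 38: dY/dX = 7·√38/76, Y = 7·√38

Elasticity = (7·√38/76) · (38 / (7·√38)) = 1/2

Interpretation: for a small percentage change in X, the percentage change in Y is approximately 0.50 times as large.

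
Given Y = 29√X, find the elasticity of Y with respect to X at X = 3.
Elasticity = 1/2

Elasticity = (dY/dX) · (X/Y)

dY/dX = 29/(2·√X)
At X = 3: dY/dX = 29·√3/6, Y = 29·√3

Elasticity = (29·√3/6) · (3 / (29·√3)) = 1/2

Interpretation: for a small percentage change in X, the percentage change in Y is approximately 0.50 times as large.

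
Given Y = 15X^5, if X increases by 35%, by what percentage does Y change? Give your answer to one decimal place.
348.4%

For Y = 15X^5:
If X → X(1 + 0.35)
Then Y → Y · (1 + 0.35)^5
     ≈ Y · 4.4840

Percentage change = ((1 + 0.35)^5 − 1) × 100% ≈ 348.4%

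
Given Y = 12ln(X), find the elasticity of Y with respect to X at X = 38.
Elasticity = 1/ln(38) ≈ 0.2749

Elasticity = (dY/dX) · (X/Y)

dY/dX = 12/X
At X = 38: dY/dX = 6/19, Y = 12·ln(38)

Elasticity = (6/19) · (38 / (12·ln(38))) = 1/ln(38) ≈ 0.2749

Interpretation: for a small percentage change in X, the percentage change in Y is approximately 0.27 times as large.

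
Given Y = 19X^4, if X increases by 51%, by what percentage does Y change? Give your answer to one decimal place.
419.9%

For Y = 19X^4:
If X → X(1 + 0.51)
Then Y → Y · (1 + 0.51)^4
     ≈ Y · 5.1989

Percentage change = ((1 + 0.51)^4 − 1) × 100% ≈ 419.9%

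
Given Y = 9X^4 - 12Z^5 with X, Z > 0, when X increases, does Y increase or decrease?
Y increases

Taking the partial derivative:
∂Y/∂X = 36X^3

∂Y/∂X = 36X^3 > 0 (assuming positive values)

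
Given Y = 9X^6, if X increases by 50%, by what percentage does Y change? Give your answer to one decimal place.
1039.1%

For Y = 9X^6:
If X → X(1 + 0.5)
Then Y → Y · (1 + 0.5)^6
     ≈ Y · 11.3906

Percentage change = ((1 + 0.5)^6 − 1) × 100% ≈ 1039.1%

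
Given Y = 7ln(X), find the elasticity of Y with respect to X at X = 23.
Elasticity = 1/ln(23) ≈ 0.3189

Elasticity = (dY/dX) · (X/Y)

dY/dX = 7/X
At X = 23: dY/dX = 7/23, Y = 7·ln(23)

Elasticity = (7/23) · (23 / (7·ln(23))) = 1/ln(23) ≈ 0.3189

Interpretation: for a small percentage change in X, the percentage change in Y is approximately 0.32 times as large.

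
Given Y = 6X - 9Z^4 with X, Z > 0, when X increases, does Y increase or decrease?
Y increases

Taking the partial derivative:
∂Y/∂X = 6

∂Y/∂X = 6 > 0 (assuming positive values)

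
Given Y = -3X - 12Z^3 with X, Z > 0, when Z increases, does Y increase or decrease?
Y decreases

Taking the partial derivative:
∂Y/∂Z = -36Z^2

∂Y/∂Z = -36Z^2 < 0 (assuming positive values)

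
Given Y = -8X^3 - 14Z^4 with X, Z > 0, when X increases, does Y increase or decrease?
Y decreases

Taking the partial derivative:
∂Y/∂X = -24X^2

∂Y/∂X = -24X^2 < 0 (assuming positive values)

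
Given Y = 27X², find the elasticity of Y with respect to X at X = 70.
Elasticity = 2

Elasticity = (dY/dX) · (X/Y)

dY/dX = 54·X
At X = 70: dY/dX = 3780, Y = 132300

Elasticity = 3780 · (70 / 132300) = 2

Interpretation: for a small percentage change in X, the percentage change in Y is approximately 2.00 times as large.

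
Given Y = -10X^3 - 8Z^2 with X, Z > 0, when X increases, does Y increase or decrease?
Y decreases

Taking the partial derivative:
∂Y/∂X = -30X^2

∂Y/∂X = -30X^2 < 0 (assuming positive values)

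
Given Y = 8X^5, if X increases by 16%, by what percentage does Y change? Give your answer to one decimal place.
110.0%

For Y = 8X^5:
If X → X(1 + 0.16)
Then Y → Y · (1 + 0.16)^5
     ≈ Y · 2.1003

Percentage change = ((1 + 0.16)^5 − 1) × 100% ≈ 110.0%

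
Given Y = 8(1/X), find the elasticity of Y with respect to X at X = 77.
Elasticity = -1

Elasticity = (dY/dX) · (X/Y)

dY/dX = -8/X²
At X = 77: dY/dX = -8/5929, Y = 8/77

Elasticity = (-8/5929) · (77 / (8/77)) = -1

Interpretation: for a small percentage change in X, the percentage change in Y is approximately -1.00 times as large.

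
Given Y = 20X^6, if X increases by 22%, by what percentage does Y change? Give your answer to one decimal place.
229.7%

For Y = 20X^6:
If X → X(1 + 0.22)
Then Y → Y · (1 + 0.22)^6
     ≈ Y · 3.2973

Percentage change = ((1 + 0.22)^6 − 1) × 100% ≈ 229.7%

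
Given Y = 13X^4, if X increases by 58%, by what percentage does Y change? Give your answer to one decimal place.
523.2%

For Y = 13X^4:
If X → X(1 + 0.58)
Then Y → Y · (1 + 0.58)^4
     ≈ Y · 6.2320

Percentage change = ((1 + 0.58)^4 − 1) × 100% ≈ 523.2%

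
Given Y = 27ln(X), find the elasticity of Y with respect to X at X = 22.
Elasticity = 1/ln(22) ≈ 0.3235

Elasticity = (dY/dX) · (X/Y)

dY/dX = 27/X
At X = 22: dY/dX = 27/22, Y = 27·ln(22)

Elasticity = (27/22) · (22 / (27·ln(22))) = 1/ln(22) ≈ 0.3235

Interpretation: for a small percentage change in X, the percentage change in Y is approximately 0.32 times as large.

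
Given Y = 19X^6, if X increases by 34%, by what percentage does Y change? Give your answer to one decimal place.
478.9%

For Y = 19X^6:
If X → X(1 + 0.34)
Then Y → Y · (1 + 0.34)^6
     ≈ Y · 5.7893

Percentage change = ((1 + 0.34)^6 − 1) × 100% ≈ 478.9%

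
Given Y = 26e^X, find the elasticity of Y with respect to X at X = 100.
Elasticity = 100

Elasticity = (dY/dX) · (X/Y)

dY/dX = 26·e^X
At X = 100: dY/dX = 26·e^100, Y = 26·e^100

Elasticity = (26·e^100) · (100 / (26·e^100)) = 100

Interpretation: for a small percentage change in X, the percentage change in Y is approximately 100.00 times as large.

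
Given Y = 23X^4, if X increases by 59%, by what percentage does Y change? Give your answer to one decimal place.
539.1%

For Y = 23X^4:
If X → X(1 + 0.59)
Then Y → Y · (1 + 0.59)^4
     ≈ Y · 6.3913

Percentage change = ((1 + 0.59)^4 − 1) × 100% ≈ 539.1%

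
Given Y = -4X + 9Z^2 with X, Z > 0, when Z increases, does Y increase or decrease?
Y increases

Taking the partial derivative:
∂Y/∂Z = 18Z

∂Y/∂Z = 18Z > 0 (assuming positive values)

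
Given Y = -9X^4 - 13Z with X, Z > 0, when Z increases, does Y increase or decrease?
Y decreases

Taking the partial derivative:
∂Y/∂Z = -13

∂Y/∂Z = -13 < 0 (assuming positive values)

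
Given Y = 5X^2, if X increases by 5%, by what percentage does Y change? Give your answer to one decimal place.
10.3%

For Y = 5X^2:
If X → X(1 + 0.05)
Then Y → Y · (1 + 0.05)^2
     = Y · 1.1025

Percentage change = ((1 + 0.05)^2 − 1) × 100% ≈ 10.3%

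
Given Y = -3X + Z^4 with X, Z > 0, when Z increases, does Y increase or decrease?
Y increases

Taking the partial derivative:
∂Y/∂Z = 4Z^3

∂Y/∂Z = 4Z^3 > 0 (assuming positive values)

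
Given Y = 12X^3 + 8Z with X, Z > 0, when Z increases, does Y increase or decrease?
Y increases

Taking the partial derivative:
∂Y/∂Z = 8

∂Y/∂Z = 8 > 0 (assuming positive values)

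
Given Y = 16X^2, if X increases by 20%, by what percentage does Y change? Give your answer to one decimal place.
44.0%

For Y = 16X^2:
If X → X(1 + 0.2)
Then Y → Y · (1 + 0.2)^2
     = Y · 1.4400

Percentage change = ((1 + 0.2)^2 − 1) × 100% = 44.0%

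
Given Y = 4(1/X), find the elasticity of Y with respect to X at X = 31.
Elasticity = -1

Elasticity = (dY/dX) · (X/Y)

dY/dX = -4/X²
At X = 31: dY/dX = -4/961, Y = 4/31

Elasticity = (-4/961) · (31 / (4/31)) = -1

Interpretation: for a small percentage change in X, the percentage change in Y is approximately -1.00 times as large.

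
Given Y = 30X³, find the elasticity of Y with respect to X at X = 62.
Elasticity = 3

Elasticity = (dY/dX) · (X/Y)

dY/dX = 90·X²
At X = 62: dY/dX = 345960, Y = 7149840

Elasticity = 345960 · (62 / 7149840) = 3

Interpretation: for a small percentage change in X, the percentage change in Y is approximately 3.00 times as large.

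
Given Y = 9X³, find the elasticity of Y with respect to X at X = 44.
Elasticity = 3

Elasticity = (dY/dX) · (X/Y)

dY/dX = 27·X²
At X = 44: dY/dX = 52272, Y = 766656

Elasticity = 52272 · (44 / 766656) = 3

Interpretation: for a small percentage change in X, the percentage change in Y is approximately 3.00 times as large.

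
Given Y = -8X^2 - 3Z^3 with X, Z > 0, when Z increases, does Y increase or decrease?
Y decreases

Taking the partial derivative:
∂Y/∂Z = -9Z^2

∂Y/∂Z = -9Z^2 < 0 (assuming positive values)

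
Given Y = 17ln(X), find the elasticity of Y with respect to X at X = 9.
Elasticity = 1/ln(9) ≈ 0.4551

Elasticity = (dY/dX) · (X/Y)

dY/dX = 17/X
At X = 9: dY/dX = 17/9, Y = 17·ln(9)

Elasticity = (17/9) · (9 / (17·ln(9))) = 1/ln(9) ≈ 0.4551

Interpretation: for a small percentage change in X, the percentage change in Y is approximately 0.46 times as large.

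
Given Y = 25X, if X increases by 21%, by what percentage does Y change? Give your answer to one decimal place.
21.0%

For Y = 25X:
If X → X(1 + 0.21)
Then Y → Y · (1 + 0.21)^1
     = Y · 1.2100

Percentage change = ((1 + 0.21)^1 − 1) × 100% = 21.0%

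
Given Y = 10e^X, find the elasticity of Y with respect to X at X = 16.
Elasticity = 16

Elasticity = (dY/dX) · (X/Y)

dY/dX = 10·e^X
At X = 16: dY/dX = 10·e^16, Y = 10·e^16

Elasticity = (10·e^16) · (16 / (10·e^16)) = 16

Interpretation: for a small percentage change in X, the percentage change in Y is approximately 16.00 times as large.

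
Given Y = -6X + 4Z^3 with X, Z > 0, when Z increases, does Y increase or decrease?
Y increases

Taking the partial derivative:
∂Y/∂Z = 12Z^2

∂Y/∂Z = 12Z^2 > 0 (assuming positive values)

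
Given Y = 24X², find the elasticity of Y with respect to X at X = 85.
Elasticity = 2

Elasticity = (dY/dX) · (X/Y)

dY/dX = 48·X
At X = 85: dY/dX = 4080, Y = 173400

Elasticity = 4080 · (85 / 173400) = 2

Interpretation: for a small percentage change in X, the percentage change in Y is approximately 2.00 times as large.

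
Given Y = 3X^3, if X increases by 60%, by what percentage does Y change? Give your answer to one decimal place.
309.6%

For Y = 3X^3:
If X → X(1 + 0.6)
Then Y → Y · (1 + 0.6)^3
     = Y · 4.0960

Percentage change = ((1 + 0.6)^3 − 1) × 100% = 309.6%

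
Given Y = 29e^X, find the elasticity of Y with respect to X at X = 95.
Elasticity = 95

Elasticity = (dY/dX) · (X/Y)

dY/dX = 29·e^X
At X = 95: dY/dX = 29·e^95, Y = 29·e^95

Elasticity = (29·e^95) · (95 / (29·e^95)) = 95

Interpretation: for a small percentage change in X, the percentage change in Y is approximately 95.00 times as large.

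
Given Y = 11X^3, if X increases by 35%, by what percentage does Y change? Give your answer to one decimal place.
146.0%

For Y = 11X^3:
If X → X(1 + 0.35)
Then Y → Y · (1 + 0.35)^3
     ≈ Y · 2.4604

Percentage change = ((1 + 0.35)^3 − 1) × 100% ≈ 146.0%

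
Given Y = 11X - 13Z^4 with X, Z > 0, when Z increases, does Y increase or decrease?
Y decreases

Taking the partial derivative:
∂Y/∂Z = -52Z^3

∂Y/∂Z = -52Z^3 < 0 (assuming positive values)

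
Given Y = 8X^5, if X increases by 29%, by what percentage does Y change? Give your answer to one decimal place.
257.2%

For Y = 8X^5:
If X → X(1 + 0.29)
Then Y → Y · (1 + 0.29)^5
     ≈ Y · 3.5723

Percentage change = ((1 + 0.29)^5 − 1) × 100% ≈ 257.2%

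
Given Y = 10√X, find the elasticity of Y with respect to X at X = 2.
Elasticity = 1/2

Elasticity = (dY/dX) · (X/Y)

dY/dX = 5/√X
At X = 2: dY/dX = 5·√2/2, Y = 10·√2

Elasticity = (5·√2/2) · (2 / (10·√2)) = 1/2

Interpretation: for a small percentage change in X, the percentage change in Y is approximately 0.50 times as large.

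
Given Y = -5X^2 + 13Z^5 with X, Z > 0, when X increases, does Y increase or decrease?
Y decreases

Taking the partial derivative:
∂Y/∂X = -10X

∂Y/∂X = -10X < 0 (assuming positive values)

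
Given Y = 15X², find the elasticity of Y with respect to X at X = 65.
Elasticity = 2

Elasticity = (dY/dX) · (X/Y)

dY/dX = 30·X
At X = 65: dY/dX = 1950, Y = 63375

Elasticity = 1950 · (65 / 63375) = 2

Interpretation: for a small percentage change in X, the percentage change in Y is approximately 2.00 times as large.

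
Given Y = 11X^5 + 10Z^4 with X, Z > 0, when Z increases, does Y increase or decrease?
Y increases

Taking the partial derivative:
∂Y/∂Z = 40Z^3

∂Y/∂Z = 40Z^3 > 0 (assuming positive values)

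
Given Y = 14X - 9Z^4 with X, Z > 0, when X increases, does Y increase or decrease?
Y increases

Taking the partial derivative:
∂Y/∂X = 14

∂Y/∂X = 14 > 0 (assuming positive values)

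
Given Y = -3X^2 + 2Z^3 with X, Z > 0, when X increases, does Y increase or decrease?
Y decreases

Taking the partial derivative:
∂Y/∂X = -6X

∂Y/∂X = -6X < 0 (assuming positive values)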